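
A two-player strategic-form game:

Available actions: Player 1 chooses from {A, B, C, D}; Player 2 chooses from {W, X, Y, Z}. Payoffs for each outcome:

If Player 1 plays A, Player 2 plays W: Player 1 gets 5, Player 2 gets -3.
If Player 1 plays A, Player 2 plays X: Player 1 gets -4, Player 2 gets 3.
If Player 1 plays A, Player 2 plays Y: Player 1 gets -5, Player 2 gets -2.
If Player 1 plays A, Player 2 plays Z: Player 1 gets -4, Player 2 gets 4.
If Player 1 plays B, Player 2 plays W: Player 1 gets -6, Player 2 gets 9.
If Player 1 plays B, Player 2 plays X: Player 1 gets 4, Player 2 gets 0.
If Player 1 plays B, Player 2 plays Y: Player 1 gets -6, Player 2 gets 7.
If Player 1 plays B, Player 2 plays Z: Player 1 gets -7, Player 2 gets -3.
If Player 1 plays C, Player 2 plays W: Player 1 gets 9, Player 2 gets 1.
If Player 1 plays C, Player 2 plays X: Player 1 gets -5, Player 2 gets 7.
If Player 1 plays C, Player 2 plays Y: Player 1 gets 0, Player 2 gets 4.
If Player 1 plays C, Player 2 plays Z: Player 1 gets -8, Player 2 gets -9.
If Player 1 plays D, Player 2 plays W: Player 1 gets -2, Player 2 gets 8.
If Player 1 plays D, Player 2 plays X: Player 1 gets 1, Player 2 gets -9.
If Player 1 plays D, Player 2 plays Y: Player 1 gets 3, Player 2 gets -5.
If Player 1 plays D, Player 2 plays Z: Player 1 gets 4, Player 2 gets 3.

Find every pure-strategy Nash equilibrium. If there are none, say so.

There is no pure-strategy Nash equilibrium.

Player 1 against W: payoffs 5, -6, 9, -2 → best response C.
Player 1 against X: payoffs -4, 4, -5, 1 → best response B.
Player 1 against Y: payoffs -5, -6, 0, 3 → best response D.
Player 1 against Z: payoffs -4, -7, -8, 4 → best response D.
Player 2 against A: payoffs -3, 3, -2, 4 → best response Z.
Player 2 against B: payoffs 9, 0, 7, -3 → best response W.
Player 2 against C: payoffs 1, 7, 4, -9 → best response X.
Player 2 against D: payoffs 8, -9, -5, 3 → best response W.
No profile is a mutual best response for all players.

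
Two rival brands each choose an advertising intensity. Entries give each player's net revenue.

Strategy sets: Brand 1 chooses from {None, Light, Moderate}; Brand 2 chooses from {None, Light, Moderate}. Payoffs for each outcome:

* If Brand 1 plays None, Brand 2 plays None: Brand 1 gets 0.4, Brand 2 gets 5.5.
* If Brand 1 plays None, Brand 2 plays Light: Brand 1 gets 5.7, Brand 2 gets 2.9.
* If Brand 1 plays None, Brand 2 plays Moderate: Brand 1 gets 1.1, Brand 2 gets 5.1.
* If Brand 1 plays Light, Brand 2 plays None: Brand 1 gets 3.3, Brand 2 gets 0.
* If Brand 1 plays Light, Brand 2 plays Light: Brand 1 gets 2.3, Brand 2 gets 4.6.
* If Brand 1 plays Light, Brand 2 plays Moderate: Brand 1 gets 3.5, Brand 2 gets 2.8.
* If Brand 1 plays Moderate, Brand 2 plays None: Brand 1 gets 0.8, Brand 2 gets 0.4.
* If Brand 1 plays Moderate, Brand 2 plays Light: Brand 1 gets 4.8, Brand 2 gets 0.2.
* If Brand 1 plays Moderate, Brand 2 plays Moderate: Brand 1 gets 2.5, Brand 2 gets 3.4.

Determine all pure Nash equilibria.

Brand 1 against None: payoffs 0.4, 3.3, 0.8 → best response Light.
Brand 1 against Light: payoffs 5.7, 2.3, 4.8 → best response None.
Brand 1 against Moderate: payoffs 1.1, 3.5, 2.5 → best response Light.
Brand 2 against None: payoffs 5.5, 2.9, 5.1 → best response None.
Brand 2 against Light: payoffs 0, 4.6, 2.8 → best response Light.
Brand 2 against Moderate: payoffs 0.4, 0.2, 3.4 → best response Moderate.
No profile is a mutual best response for all players.

This game has no pure Nash equilibrium.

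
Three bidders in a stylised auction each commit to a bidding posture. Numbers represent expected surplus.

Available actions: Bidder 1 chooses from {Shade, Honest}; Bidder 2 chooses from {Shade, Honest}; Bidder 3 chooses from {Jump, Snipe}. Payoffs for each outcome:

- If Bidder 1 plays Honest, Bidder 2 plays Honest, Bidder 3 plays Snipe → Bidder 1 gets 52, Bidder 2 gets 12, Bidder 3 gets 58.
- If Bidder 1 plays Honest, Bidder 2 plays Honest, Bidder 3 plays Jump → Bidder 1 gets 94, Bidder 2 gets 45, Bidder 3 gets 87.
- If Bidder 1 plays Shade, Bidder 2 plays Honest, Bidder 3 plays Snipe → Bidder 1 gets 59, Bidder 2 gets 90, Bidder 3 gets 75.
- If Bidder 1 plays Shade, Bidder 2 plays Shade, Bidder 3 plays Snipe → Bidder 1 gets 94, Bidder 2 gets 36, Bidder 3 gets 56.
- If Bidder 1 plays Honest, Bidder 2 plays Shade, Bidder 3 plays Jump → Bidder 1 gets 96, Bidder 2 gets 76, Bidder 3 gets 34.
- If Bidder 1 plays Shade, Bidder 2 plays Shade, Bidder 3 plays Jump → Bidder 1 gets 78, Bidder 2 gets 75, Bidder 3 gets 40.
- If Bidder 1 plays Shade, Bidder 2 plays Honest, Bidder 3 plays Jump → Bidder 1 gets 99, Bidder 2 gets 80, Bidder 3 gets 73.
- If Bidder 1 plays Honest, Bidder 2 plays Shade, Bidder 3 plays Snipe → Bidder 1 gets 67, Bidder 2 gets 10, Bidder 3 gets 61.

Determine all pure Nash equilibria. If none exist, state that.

(Shade, Honest, Snipe)

Bidder 1 against (Shade, Jump): payoffs 78, 96 → best response Honest.
Bidder 1 against (Shade, Snipe): payoffs 94, 67 → best response Shade.
Bidder 1 against (Honest, Jump): payoffs 99, 94 → best response Shade.
Bidder 1 against (Honest, Snipe): payoffs 59, 52 → best response Shade.
Bidder 2 against (Shade, Jump): payoffs 75, 80 → best response Honest.
Bidder 2 against (Shade, Snipe): payoffs 36, 90 → best response Honest.
Bidder 2 against (Honest, Jump): payoffs 76, 45 → best response Shade.
Bidder 2 against (Honest, Snipe): payoffs 10, 12 → best response Honest.
Bidder 3 against (Shade, Shade): payoffs 40, 56 → best response Snipe.
Bidder 3 against (Shade, Honest): payoffs 73, 75 → best response Snipe.
Bidder 3 against (Honest, Shade): payoffs 34, 61 → best response Snipe.
Bidder 3 against (Honest, Honest): payoffs 87, 58 → best response Jump.
Mutual best responses: (Shade, Honest, Snipe).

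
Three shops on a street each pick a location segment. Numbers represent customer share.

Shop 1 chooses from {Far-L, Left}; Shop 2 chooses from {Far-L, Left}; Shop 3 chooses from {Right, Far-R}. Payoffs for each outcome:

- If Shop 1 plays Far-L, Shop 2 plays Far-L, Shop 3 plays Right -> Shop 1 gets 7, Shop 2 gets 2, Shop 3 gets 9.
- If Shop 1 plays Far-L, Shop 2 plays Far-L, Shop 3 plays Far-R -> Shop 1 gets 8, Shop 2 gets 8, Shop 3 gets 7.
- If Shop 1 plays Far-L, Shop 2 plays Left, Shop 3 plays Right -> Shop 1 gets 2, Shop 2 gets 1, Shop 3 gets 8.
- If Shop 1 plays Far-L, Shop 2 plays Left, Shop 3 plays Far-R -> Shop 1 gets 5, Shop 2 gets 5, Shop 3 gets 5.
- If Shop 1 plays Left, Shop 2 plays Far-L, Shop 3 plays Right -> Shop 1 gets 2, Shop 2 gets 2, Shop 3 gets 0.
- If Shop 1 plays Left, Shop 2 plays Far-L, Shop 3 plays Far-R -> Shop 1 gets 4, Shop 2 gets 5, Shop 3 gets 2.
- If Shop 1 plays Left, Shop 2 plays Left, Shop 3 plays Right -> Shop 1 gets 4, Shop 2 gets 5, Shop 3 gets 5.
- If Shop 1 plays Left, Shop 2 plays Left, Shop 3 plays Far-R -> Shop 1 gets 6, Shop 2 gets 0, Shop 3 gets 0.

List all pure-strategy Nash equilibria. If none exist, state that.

For each player, find the best response to each opponent profile; mutual best responses are the pure NE.
Shop 1 against (Far-L, Right): payoffs 7, 2 → best response Far-L.
Shop 1 against (Far-L, Far-R): payoffs 8, 4 → best response Far-L.
Shop 1 against (Left, Right): payoffs 2, 4 → best response Left.
Shop 1 against (Left, Far-R): payoffs 5, 6 → best response Left.
Shop 2 against (Far-L, Right): payoffs 2, 1 → best response Far-L.
Shop 2 against (Far-L, Far-R): payoffs 8, 5 → best response Far-L.
Shop 2 against (Left, Right): payoffs 2, 5 → best response Left.
Shop 2 against (Left, Far-R): payoffs 5, 0 → best response Far-L.
Shop 3 against (Far-L, Far-L): payoffs 9, 7 → best response Right.
Shop 3 against (Far-L, Left): payoffs 8, 5 → best response Right.
Shop 3 against (Left, Far-L): payoffs 0, 2 → best response Far-R.
Shop 3 against (Left, Left): payoffs 5, 0 → best response Right.
Mutual best responses: (Far-L, Far-L, Right); (Left, Left, Right).

(Far-L, Far-L, Right); (Left, Left, Right)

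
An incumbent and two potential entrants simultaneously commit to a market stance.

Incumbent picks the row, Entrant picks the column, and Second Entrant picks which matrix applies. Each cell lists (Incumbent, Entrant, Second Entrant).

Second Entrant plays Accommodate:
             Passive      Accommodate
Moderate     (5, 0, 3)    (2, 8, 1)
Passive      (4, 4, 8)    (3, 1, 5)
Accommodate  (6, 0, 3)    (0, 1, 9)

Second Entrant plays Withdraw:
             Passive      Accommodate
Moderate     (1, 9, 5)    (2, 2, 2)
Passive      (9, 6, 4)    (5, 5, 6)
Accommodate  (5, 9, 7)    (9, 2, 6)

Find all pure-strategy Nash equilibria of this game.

none

(Moderate, Passive, Accommodate): Incumbent can switch to Accommodate (5 → 6). Not NE.
(Moderate, Passive, Withdraw): Incumbent can switch to Passive (1 → 9). Not NE.
(Moderate, Accommodate, Accommodate): Incumbent can switch to Passive (2 → 3). Not NE.
(Moderate, Accommodate, Withdraw): Incumbent can switch to Passive (2 → 5). Not NE.
(Passive, Passive, Accommodate): Incumbent can switch to Moderate (4 → 5). Not NE.
(Passive, Passive, Withdraw): Second Entrant can switch to Accommodate (4 → 8). Not NE.
(The remaining 6 profiles each have a profitable deviation by the same check.)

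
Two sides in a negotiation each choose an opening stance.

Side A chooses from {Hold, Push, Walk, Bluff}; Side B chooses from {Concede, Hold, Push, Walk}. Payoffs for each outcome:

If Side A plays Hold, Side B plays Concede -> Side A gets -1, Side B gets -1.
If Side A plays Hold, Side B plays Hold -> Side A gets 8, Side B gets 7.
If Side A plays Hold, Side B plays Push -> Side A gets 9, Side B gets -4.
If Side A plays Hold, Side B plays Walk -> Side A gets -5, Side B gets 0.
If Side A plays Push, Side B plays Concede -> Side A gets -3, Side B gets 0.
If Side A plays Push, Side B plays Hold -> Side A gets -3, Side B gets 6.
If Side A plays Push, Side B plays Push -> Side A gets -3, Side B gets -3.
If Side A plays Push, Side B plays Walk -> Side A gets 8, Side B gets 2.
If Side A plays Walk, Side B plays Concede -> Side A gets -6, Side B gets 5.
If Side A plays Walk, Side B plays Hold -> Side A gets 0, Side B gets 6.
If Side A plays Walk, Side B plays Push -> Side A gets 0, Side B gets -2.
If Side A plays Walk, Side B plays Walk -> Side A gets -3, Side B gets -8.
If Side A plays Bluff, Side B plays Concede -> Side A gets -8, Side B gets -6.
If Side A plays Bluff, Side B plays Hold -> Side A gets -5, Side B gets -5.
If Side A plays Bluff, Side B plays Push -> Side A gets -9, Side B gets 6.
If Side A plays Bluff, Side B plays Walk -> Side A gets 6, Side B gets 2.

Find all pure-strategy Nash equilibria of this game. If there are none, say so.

(Hold, Concede): Side B can switch to Hold (-1 → 7). Not NE.
(Hold, Hold): Side A gets 8, best alternative 0; Side B gets 7, best alternative 0. No profitable deviation — NE.
(Hold, Push): Side B can switch to Concede (-4 → -1). Not NE.
(Hold, Walk): Side A can switch to Push (-5 → 8). Not NE.
(Push, Concede): Side A can switch to Hold (-3 → -1). Not NE.
(Push, Hold): Side A can switch to Hold (-3 → 8). Not NE.
(Push, Push): Side A can switch to Hold (-3 → 9). Not NE.
(Push, Walk): Side B can switch to Hold (2 → 6). Not NE.
(Walk, Concede): Side A can switch to Hold (-6 → -1). Not NE.
(Walk, Hold): Side A can switch to Hold (0 → 8). Not NE.
(Walk, Push): Side A can switch to Hold (0 → 9). Not NE.
(Walk, Walk): Side A can switch to Push (-3 → 8). Not NE.
(Bluff, Concede): Side A can switch to Hold (-8 → -1). Not NE.
(The remaining 3 profiles each have a profitable deviation by the same check.)

Pure NE: (Hold, Hold)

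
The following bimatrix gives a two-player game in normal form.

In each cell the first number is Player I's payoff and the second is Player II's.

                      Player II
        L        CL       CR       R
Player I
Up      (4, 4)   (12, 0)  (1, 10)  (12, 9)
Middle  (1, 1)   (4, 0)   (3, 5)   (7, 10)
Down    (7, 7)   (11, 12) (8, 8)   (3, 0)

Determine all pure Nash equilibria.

(Up, L): Player I can switch to Down (4 → 7). Not NE.
(Up, CL): Player II can switch to L (0 → 4). Not NE.
(Up, CR): Player I can switch to Middle (1 → 3). Not NE.
(Up, R): Player II can switch to CR (9 → 10). Not NE.
(Middle, L): Player I can switch to Up (1 → 4). Not NE.
(Middle, CL): Player I can switch to Up (4 → 12). Not NE.
(Middle, CR): Player I can switch to Down (3 → 8). Not NE.
(Middle, R): Player I can switch to Up (7 → 12). Not NE.
(The remaining 4 profiles each have a profitable deviation by the same check.)

There is no pure-strategy Nash equilibrium.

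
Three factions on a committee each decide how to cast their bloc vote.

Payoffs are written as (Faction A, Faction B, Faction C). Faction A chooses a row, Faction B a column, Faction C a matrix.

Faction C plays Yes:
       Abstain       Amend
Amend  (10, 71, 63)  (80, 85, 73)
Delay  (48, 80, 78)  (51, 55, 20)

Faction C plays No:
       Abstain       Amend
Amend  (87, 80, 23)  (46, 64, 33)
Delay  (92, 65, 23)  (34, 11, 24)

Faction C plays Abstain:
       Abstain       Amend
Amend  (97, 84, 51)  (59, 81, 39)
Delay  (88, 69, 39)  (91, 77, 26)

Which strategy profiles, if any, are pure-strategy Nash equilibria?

Faction A against (Abstain, Yes): payoffs 10, 48 → best response Delay.
Faction A against (Abstain, No): payoffs 87, 92 → best response Delay.
Faction A against (Abstain, Abstain): payoffs 97, 88 → best response Amend.
Faction A against (Amend, Yes): payoffs 80, 51 → best response Amend.
Faction A against (Amend, No): payoffs 46, 34 → best response Amend.
Faction A against (Amend, Abstain): payoffs 59, 91 → best response Delay.
Faction B against (Amend, Yes): payoffs 71, 85 → best response Amend.
Faction B against (Amend, No): payoffs 80, 64 → best response Abstain.
Faction B against (Amend, Abstain): payoffs 84, 81 → best response Abstain.
Faction B against (Delay, Yes): payoffs 80, 55 → best response Abstain.
Faction B against (Delay, No): payoffs 65, 11 → best response Abstain.
Faction B against (Delay, Abstain): payoffs 69, 77 → best response Amend.
Faction C against (Amend, Abstain): payoffs 63, 23, 51 → best response Yes.
Faction C against (Amend, Amend): payoffs 73, 33, 39 → best response Yes.
Faction C against (Delay, Abstain): payoffs 78, 23, 39 → best response Yes.
Faction C against (Delay, Amend): payoffs 20, 24, 26 → best response Abstain.
Mutual best responses: (Amend, Amend, Yes); (Delay, Abstain, Yes); (Delay, Amend, Abstain).

Pure-strategy Nash equilibria: (Amend, Amend, Yes) and (Delay, Abstain, Yes) and (Delay, Amend, Abstain)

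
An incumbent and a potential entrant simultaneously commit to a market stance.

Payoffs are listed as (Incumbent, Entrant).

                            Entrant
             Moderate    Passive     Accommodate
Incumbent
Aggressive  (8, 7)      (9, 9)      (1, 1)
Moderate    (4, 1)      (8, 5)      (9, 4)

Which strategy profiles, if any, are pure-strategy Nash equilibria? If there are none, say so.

(Aggressive, Passive)

Mark each player's best response to every combination of opponents' strategies; a profile where every player is best-responding is a pure Nash equilibrium.
Incumbent against Moderate: payoffs 8, 4 → best response Aggressive.
Incumbent against Passive: payoffs 9, 8 → best response Aggressive.
Incumbent against Accommodate: payoffs 1, 9 → best response Moderate.
Entrant against Aggressive: payoffs 7, 9, 1 → best response Passive.
Entrant against Moderate: payoffs 1, 5, 4 → best response Passive.
Mutual best responses: (Aggressive, Passive).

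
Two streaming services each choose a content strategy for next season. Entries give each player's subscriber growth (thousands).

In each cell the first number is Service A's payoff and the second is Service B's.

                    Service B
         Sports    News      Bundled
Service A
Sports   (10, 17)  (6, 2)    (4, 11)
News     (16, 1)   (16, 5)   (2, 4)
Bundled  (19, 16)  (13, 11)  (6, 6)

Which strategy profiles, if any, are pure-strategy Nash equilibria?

(Sports, Sports): Service A can switch to News (10 → 16). Not NE.
(Sports, News): Service A can switch to News (6 → 16). Not NE.
(Sports, Bundled): Service A can switch to Bundled (4 → 6). Not NE.
(News, Sports): Service A can switch to Bundled (16 → 19). Not NE.
(News, News): Service A gets 16, best alternative 13; Service B gets 5, best alternative 4. No profitable deviation — NE.
(News, Bundled): Service A can switch to Sports (2 → 4). Not NE.
(Bundled, Sports): Service A gets 19, best alternative 16; Service B gets 16, best alternative 11. No profitable deviation — NE.
(Bundled, News): Service A can switch to News (13 → 16). Not NE.
(The remaining 1 profile has a profitable deviation by the same check.)

The pure Nash equilibria are (News, News) and (Bundled, Sports).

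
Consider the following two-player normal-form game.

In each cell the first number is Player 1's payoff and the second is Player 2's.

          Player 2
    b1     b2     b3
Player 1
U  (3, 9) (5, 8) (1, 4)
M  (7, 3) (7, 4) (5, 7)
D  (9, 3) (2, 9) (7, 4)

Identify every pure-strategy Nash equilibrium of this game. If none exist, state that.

There is no pure-strategy Nash equilibrium.

Player 1 against b1: payoffs 3, 7, 9 → best response D.
Player 1 against b2: payoffs 5, 7, 2 → best response M.
Player 1 against b3: payoffs 1, 5, 7 → best response D.
Player 2 against U: payoffs 9, 8, 4 → best response b1.
Player 2 against M: payoffs 3, 4, 7 → best response b3.
Player 2 against D: payoffs 3, 9, 4 → best response b2.
No profile is a mutual best response for all players.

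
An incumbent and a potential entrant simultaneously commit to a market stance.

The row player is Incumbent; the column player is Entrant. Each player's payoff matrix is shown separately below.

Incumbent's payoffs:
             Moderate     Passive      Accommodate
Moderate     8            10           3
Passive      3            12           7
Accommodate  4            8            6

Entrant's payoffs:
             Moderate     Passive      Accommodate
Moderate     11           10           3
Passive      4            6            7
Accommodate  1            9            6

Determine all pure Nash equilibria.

Check each profile: it is a Nash equilibrium iff no player can strictly gain by switching unilaterally.
(Moderate, Moderate): Incumbent gets 8, best alternative 4; Entrant gets 11, best alternative 10. No profitable deviation — NE.
(Moderate, Passive): Incumbent can switch to Passive (10 → 12). Not NE.
(Moderate, Accommodate): Incumbent can switch to Passive (3 → 7). Not NE.
(Passive, Moderate): Incumbent can switch to Moderate (3 → 8). Not NE.
(Passive, Passive): Entrant can switch to Accommodate (6 → 7). Not NE.
(Passive, Accommodate): Incumbent gets 7, best alternative 6; Entrant gets 7, best alternative 6. No profitable deviation — NE.
(Accommodate, Moderate): Incumbent can switch to Moderate (4 → 8). Not NE.
(Accommodate, Passive): Incumbent can switch to Moderate (8 → 10). Not NE.
(Accommodate, Accommodate): Incumbent can switch to Passive (6 → 7). Not NE.

The pure Nash equilibria are (Moderate, Moderate), (Passive, Accommodate).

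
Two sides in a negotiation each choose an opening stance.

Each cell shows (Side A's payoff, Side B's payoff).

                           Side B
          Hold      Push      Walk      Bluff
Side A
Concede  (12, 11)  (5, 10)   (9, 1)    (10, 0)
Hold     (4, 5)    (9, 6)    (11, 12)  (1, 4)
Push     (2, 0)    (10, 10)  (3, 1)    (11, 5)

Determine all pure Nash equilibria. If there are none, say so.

(Concede, Hold), (Hold, Walk), (Push, Push)

For each player, find the best response to each opponent profile; mutual best responses are the pure NE.
Side A against Hold: payoffs 12, 4, 2 → best response Concede.
Side A against Push: payoffs 5, 9, 10 → best response Push.
Side A against Walk: payoffs 9, 11, 3 → best response Hold.
Side A against Bluff: payoffs 10, 1, 11 → best response Push.
Side B against Concede: payoffs 11, 10, 1, 0 → best response Hold.
Side B against Hold: payoffs 5, 6, 12, 4 → best response Walk.
Side B against Push: payoffs 0, 10, 1, 5 → best response Push.
Mutual best responses: (Concede, Hold); (Hold, Walk); (Push, Push).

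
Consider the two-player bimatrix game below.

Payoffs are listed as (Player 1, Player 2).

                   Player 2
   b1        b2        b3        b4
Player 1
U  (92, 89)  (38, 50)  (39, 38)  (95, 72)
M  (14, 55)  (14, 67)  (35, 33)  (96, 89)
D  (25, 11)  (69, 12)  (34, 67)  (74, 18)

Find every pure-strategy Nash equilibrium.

The pure Nash equilibria are (U, b1) and (M, b4).

Player 1 against b1: payoffs 92, 14, 25 → best response U.
Player 1 against b2: payoffs 38, 14, 69 → best response D.
Player 1 against b3: payoffs 39, 35, 34 → best response U.
Player 1 against b4: payoffs 95, 96, 74 → best response M.
Player 2 against U: payoffs 89, 50, 38, 72 → best response b1.
Player 2 against M: payoffs 55, 67, 33, 89 → best response b4.
Player 2 against D: payoffs 11, 12, 67, 18 → best response b3.
Mutual best responses: (U, b1); (M, b4).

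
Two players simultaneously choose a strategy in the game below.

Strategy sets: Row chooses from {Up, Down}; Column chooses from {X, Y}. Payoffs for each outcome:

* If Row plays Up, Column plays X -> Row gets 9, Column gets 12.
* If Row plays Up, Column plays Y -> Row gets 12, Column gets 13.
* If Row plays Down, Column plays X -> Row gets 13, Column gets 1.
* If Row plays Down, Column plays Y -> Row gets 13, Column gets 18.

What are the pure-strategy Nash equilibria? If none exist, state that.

(Up, X): Row can switch to Down (9 → 13). Not NE.
(Up, Y): Row can switch to Down (12 → 13). Not NE.
(Down, X): Column can switch to Y (1 → 18). Not NE.
(Down, Y): Row gets 13, best alternative 12; Column gets 18, best alternative 1. No profitable deviation — NE.

Pure NE: (Down, Y)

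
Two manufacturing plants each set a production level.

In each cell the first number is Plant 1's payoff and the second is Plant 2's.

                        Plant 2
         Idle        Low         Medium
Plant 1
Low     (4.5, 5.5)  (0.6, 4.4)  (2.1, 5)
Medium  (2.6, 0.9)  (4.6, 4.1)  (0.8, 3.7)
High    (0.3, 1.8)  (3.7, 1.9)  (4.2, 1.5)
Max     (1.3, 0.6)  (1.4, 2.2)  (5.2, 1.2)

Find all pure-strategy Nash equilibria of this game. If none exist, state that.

The pure Nash equilibria are (Low, Idle); (Medium, Low).

Mark each player's best response to every combination of opponents' strategies; a profile where every player is best-responding is a pure Nash equilibrium.
Plant 1 against Idle: payoffs 4.5, 2.6, 0.3, 1.3 → best response Low.
Plant 1 against Low: payoffs 0.6, 4.6, 3.7, 1.4 → best response Medium.
Plant 1 against Medium: payoffs 2.1, 0.8, 4.2, 5.2 → best response Max.
Plant 2 against Low: payoffs 5.5, 4.4, 5 → best response Idle.
Plant 2 against Medium: payoffs 0.9, 4.1, 3.7 → best response Low.
Plant 2 against High: payoffs 1.8, 1.9, 1.5 → best response Low.
Plant 2 against Max: payoffs 0.6, 2.2, 1.2 → best response Low.
Mutual best responses: (Low, Idle); (Medium, Low).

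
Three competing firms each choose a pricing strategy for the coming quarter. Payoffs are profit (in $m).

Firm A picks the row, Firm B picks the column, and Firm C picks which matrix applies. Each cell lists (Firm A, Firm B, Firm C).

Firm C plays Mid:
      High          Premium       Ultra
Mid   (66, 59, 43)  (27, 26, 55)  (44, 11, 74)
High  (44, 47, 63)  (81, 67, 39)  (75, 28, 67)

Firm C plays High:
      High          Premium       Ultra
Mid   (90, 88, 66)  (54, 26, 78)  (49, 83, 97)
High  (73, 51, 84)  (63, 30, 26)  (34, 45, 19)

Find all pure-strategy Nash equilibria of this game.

Check each profile: it is a Nash equilibrium iff no player can strictly gain by switching unilaterally.
(Mid, High, Mid): Firm C can switch to High (43 → 66). Not NE.
(Mid, High, High): Firm A gets 90, best alternative 73; Firm B gets 88, best alternative 83; Firm C gets 66, best alternative 43. No profitable deviation — NE.
(Mid, Premium, Mid): Firm A can switch to High (27 → 81). Not NE.
(Mid, Premium, High): Firm A can switch to High (54 → 63). Not NE.
(Mid, Ultra, Mid): Firm A can switch to High (44 → 75). Not NE.
(Mid, Ultra, High): Firm B can switch to High (83 → 88). Not NE.
(High, High, Mid): Firm A can switch to Mid (44 → 66). Not NE.
(High, High, High): Firm A can switch to Mid (73 → 90). Not NE.
(High, Premium, Mid): Firm A gets 81, best alternative 27; Firm B gets 67, best alternative 47; Firm C gets 39, best alternative 26. No profitable deviation — NE.
(High, Premium, High): Firm B can switch to High (30 → 51). Not NE.
(The remaining 2 profiles each have a profitable deviation by the same check.)

(Mid, High, High) and (High, Premium, Mid)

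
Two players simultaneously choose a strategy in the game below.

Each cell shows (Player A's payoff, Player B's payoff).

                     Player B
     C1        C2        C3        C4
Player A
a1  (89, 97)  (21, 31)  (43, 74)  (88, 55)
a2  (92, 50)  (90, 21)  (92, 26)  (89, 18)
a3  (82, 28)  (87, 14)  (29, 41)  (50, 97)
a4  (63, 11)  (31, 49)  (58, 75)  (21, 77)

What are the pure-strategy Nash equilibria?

Pure NE: (a2, C1)

Player A against C1: payoffs 89, 92, 82, 63 → best response a2.
Player A against C2: payoffs 21, 90, 87, 31 → best response a2.
Player A against C3: payoffs 43, 92, 29, 58 → best response a2.
Player A against C4: payoffs 88, 89, 50, 21 → best response a2.
Player B against a1: payoffs 97, 31, 74, 55 → best response C1.
Player B against a2: payoffs 50, 21, 26, 18 → best response C1.
Player B against a3: payoffs 28, 14, 41, 97 → best response C4.
Player B against a4: payoffs 11, 49, 75, 77 → best response C4.
Mutual best responses: (a2, C1).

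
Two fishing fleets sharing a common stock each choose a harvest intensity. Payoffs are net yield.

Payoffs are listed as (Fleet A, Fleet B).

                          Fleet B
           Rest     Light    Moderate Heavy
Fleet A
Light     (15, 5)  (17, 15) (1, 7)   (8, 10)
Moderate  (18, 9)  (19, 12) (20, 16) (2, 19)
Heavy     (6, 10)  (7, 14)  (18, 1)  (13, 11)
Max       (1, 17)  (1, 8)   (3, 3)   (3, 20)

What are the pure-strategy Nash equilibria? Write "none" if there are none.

none

(Light, Rest): Fleet A can switch to Moderate (15 → 18). Not NE.
(Light, Light): Fleet A can switch to Moderate (17 → 19). Not NE.
(Light, Moderate): Fleet A can switch to Moderate (1 → 20). Not NE.
(Light, Heavy): Fleet A can switch to Heavy (8 → 13). Not NE.
(Moderate, Rest): Fleet B can switch to Light (9 → 12). Not NE.
(Moderate, Light): Fleet B can switch to Moderate (12 → 16). Not NE.
(Moderate, Moderate): Fleet B can switch to Heavy (16 → 19). Not NE.
(Moderate, Heavy): Fleet A can switch to Light (2 → 8). Not NE.
(Heavy, Rest): Fleet A can switch to Light (6 → 15). Not NE.
(Heavy, Light): Fleet A can switch to Light (7 → 17). Not NE.
(Heavy, Moderate): Fleet A can switch to Moderate (18 → 20). Not NE.
(Heavy, Heavy): Fleet B can switch to Light (11 → 14). Not NE.
(The remaining 4 profiles each have a profitable deviation by the same check.)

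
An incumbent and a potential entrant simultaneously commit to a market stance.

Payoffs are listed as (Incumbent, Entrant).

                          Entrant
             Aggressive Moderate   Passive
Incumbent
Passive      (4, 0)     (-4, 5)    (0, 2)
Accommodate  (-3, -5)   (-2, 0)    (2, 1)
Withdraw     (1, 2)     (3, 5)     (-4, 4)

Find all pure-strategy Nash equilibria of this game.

Mark each player's best response to every combination of opponents' strategies; a profile where every player is best-responding is a pure Nash equilibrium.
Incumbent against Aggressive: payoffs 4, -3, 1 → best response Passive.
Incumbent against Moderate: payoffs -4, -2, 3 → best response Withdraw.
Incumbent against Passive: payoffs 0, 2, -4 → best response Accommodate.
Entrant against Passive: payoffs 0, 5, 2 → best response Moderate.
Entrant against Accommodate: payoffs -5, 0, 1 → best response Passive.
Entrant against Withdraw: payoffs 2, 5, 4 → best response Moderate.
Mutual best responses: (Accommodate, Passive); (Withdraw, Moderate).

Pure-strategy Nash equilibria: (Accommodate, Passive) and (Withdraw, Moderate)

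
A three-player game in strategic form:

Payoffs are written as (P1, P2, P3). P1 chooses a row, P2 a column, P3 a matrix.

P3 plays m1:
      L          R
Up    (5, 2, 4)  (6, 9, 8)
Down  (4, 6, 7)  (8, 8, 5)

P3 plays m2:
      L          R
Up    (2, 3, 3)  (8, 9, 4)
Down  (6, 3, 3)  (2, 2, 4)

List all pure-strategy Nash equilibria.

P1 against (L, m1): payoffs 5, 4 → best response Up.
P1 against (L, m2): payoffs 2, 6 → best response Down.
P1 against (R, m1): payoffs 6, 8 → best response Down.
P1 against (R, m2): payoffs 8, 2 → best response Up.
P2 against (Up, m1): payoffs 2, 9 → best response R.
P2 against (Up, m2): payoffs 3, 9 → best response R.
P2 against (Down, m1): payoffs 6, 8 → best response R.
P2 against (Down, m2): payoffs 3, 2 → best response L.
P3 against (Up, L): payoffs 4, 3 → best response m1.
P3 against (Up, R): payoffs 8, 4 → best response m1.
P3 against (Down, L): payoffs 7, 3 → best response m1.
P3 against (Down, R): payoffs 5, 4 → best response m1.
Mutual best responses: (Down, R, m1).

Pure NE: (Down, R, m1)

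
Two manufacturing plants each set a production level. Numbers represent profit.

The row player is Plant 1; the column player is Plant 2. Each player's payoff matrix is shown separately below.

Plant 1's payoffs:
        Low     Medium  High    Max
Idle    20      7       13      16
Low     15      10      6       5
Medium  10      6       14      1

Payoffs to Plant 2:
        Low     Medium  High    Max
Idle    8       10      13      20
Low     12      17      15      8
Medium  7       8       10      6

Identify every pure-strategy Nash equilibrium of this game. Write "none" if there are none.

Plant 1 against Low: payoffs 20, 15, 10 → best response Idle.
Plant 1 against Medium: payoffs 7, 10, 6 → best response Low.
Plant 1 against High: payoffs 13, 6, 14 → best response Medium.
Plant 1 against Max: payoffs 16, 5, 1 → best response Idle.
Plant 2 against Idle: payoffs 8, 10, 13, 20 → best response Max.
Plant 2 against Low: payoffs 12, 17, 15, 8 → best response Medium.
Plant 2 against Medium: payoffs 7, 8, 10, 6 → best response High.
Mutual best responses: (Idle, Max); (Low, Medium); (Medium, High).

The pure Nash equilibria are (Idle, Max); (Low, Medium); (Medium, High).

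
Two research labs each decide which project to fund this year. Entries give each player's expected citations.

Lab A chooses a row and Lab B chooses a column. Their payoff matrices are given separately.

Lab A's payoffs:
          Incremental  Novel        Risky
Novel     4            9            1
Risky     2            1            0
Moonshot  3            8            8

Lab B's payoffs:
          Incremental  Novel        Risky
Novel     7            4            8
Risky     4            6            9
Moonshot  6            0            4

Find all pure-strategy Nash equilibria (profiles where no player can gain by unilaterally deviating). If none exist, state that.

Lab A against Incremental: payoffs 4, 2, 3 → best response Novel.
Lab A against Novel: payoffs 9, 1, 8 → best response Novel.
Lab A against Risky: payoffs 1, 0, 8 → best response Moonshot.
Lab B against Novel: payoffs 7, 4, 8 → best response Risky.
Lab B against Risky: payoffs 4, 6, 9 → best response Risky.
Lab B against Moonshot: payoffs 6, 0, 4 → best response Incremental.
No profile is a mutual best response for all players.

This game has no pure Nash equilibrium.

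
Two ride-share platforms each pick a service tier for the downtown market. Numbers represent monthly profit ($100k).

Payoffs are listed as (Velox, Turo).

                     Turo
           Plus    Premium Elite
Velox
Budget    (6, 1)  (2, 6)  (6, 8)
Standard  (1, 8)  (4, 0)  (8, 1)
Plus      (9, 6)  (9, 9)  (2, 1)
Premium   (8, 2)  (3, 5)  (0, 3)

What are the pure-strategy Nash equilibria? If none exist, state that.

(Plus, Premium)

(Budget, Plus): Velox can switch to Plus (6 → 9). Not NE.
(Budget, Premium): Velox can switch to Standard (2 → 4). Not NE.
(Budget, Elite): Velox can switch to Standard (6 → 8). Not NE.
(Standard, Plus): Velox can switch to Budget (1 → 6). Not NE.
(Standard, Premium): Velox can switch to Plus (4 → 9). Not NE.
(Standard, Elite): Turo can switch to Plus (1 → 8). Not NE.
(Plus, Plus): Turo can switch to Premium (6 → 9). Not NE.
(Plus, Premium): Velox gets 9, best alternative 4; Turo gets 9, best alternative 6. No profitable deviation — NE.
(Plus, Elite): Velox can switch to Budget (2 → 6). Not NE.
(Premium, Plus): Velox can switch to Plus (8 → 9). Not NE.
(Premium, Premium): Velox can switch to Standard (3 → 4). Not NE.
(Premium, Elite): Velox can switch to Budget (0 → 6). Not NE.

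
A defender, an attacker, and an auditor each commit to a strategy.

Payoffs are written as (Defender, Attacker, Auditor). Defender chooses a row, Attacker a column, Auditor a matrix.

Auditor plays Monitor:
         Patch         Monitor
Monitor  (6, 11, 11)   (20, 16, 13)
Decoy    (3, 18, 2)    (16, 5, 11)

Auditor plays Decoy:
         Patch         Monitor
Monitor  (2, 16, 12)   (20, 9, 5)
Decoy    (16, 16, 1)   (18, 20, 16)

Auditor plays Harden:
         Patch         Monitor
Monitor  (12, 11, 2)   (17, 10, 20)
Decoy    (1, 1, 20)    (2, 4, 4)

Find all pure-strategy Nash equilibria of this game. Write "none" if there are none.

Defender against (Patch, Monitor): payoffs 6, 3 → best response Monitor.
Defender against (Patch, Decoy): payoffs 2, 16 → best response Decoy.
Defender against (Patch, Harden): payoffs 12, 1 → best response Monitor.
Defender against (Monitor, Monitor): payoffs 20, 16 → best response Monitor.
Defender against (Monitor, Decoy): payoffs 20, 18 → best response Monitor.
Defender against (Monitor, Harden): payoffs 17, 2 → best response Monitor.
Attacker against (Monitor, Monitor): payoffs 11, 16 → best response Monitor.
Attacker against (Monitor, Decoy): payoffs 16, 9 → best response Patch.
Attacker against (Monitor, Harden): payoffs 11, 10 → best response Patch.
Attacker against (Decoy, Monitor): payoffs 18, 5 → best response Patch.
Attacker against (Decoy, Decoy): payoffs 16, 20 → best response Monitor.
Attacker against (Decoy, Harden): payoffs 1, 4 → best response Monitor.
Auditor against (Monitor, Patch): payoffs 11, 12, 2 → best response Decoy.
Auditor against (Monitor, Monitor): payoffs 13, 5, 20 → best response Harden.
Auditor against (Decoy, Patch): payoffs 2, 1, 20 → best response Harden.
Auditor against (Decoy, Monitor): payoffs 11, 16, 4 → best response Decoy.
No profile is a mutual best response for all players.

There is no pure-strategy Nash equilibrium.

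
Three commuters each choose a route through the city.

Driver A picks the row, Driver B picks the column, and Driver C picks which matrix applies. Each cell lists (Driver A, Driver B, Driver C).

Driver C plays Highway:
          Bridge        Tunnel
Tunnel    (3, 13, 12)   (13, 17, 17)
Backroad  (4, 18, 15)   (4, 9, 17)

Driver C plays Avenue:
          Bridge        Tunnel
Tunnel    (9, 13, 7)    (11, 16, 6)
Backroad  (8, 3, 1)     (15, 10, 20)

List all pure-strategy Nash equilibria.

Pure-strategy Nash equilibria: (Tunnel, Tunnel, Highway); (Backroad, Bridge, Highway); (Backroad, Tunnel, Avenue)

Driver A against (Bridge, Highway): payoffs 3, 4 → best response Backroad.
Driver A against (Bridge, Avenue): payoffs 9, 8 → best response Tunnel.
Driver A against (Tunnel, Highway): payoffs 13, 4 → best response Tunnel.
Driver A against (Tunnel, Avenue): payoffs 11, 15 → best response Backroad.
Driver B against (Tunnel, Highway): payoffs 13, 17 → best response Tunnel.
Driver B against (Tunnel, Avenue): payoffs 13, 16 → best response Tunnel.
Driver B against (Backroad, Highway): payoffs 18, 9 → best response Bridge.
Driver B against (Backroad, Avenue): payoffs 3, 10 → best response Tunnel.
Driver C against (Tunnel, Bridge): payoffs 12, 7 → best response Highway.
Driver C against (Tunnel, Tunnel): payoffs 17, 6 → best response Highway.
Driver C against (Backroad, Bridge): payoffs 15, 1 → best response Highway.
Driver C against (Backroad, Tunnel): payoffs 17, 20 → best response Avenue.
Mutual best responses: (Tunnel, Tunnel, Highway); (Backroad, Bridge, Highway); (Backroad, Tunnel, Avenue).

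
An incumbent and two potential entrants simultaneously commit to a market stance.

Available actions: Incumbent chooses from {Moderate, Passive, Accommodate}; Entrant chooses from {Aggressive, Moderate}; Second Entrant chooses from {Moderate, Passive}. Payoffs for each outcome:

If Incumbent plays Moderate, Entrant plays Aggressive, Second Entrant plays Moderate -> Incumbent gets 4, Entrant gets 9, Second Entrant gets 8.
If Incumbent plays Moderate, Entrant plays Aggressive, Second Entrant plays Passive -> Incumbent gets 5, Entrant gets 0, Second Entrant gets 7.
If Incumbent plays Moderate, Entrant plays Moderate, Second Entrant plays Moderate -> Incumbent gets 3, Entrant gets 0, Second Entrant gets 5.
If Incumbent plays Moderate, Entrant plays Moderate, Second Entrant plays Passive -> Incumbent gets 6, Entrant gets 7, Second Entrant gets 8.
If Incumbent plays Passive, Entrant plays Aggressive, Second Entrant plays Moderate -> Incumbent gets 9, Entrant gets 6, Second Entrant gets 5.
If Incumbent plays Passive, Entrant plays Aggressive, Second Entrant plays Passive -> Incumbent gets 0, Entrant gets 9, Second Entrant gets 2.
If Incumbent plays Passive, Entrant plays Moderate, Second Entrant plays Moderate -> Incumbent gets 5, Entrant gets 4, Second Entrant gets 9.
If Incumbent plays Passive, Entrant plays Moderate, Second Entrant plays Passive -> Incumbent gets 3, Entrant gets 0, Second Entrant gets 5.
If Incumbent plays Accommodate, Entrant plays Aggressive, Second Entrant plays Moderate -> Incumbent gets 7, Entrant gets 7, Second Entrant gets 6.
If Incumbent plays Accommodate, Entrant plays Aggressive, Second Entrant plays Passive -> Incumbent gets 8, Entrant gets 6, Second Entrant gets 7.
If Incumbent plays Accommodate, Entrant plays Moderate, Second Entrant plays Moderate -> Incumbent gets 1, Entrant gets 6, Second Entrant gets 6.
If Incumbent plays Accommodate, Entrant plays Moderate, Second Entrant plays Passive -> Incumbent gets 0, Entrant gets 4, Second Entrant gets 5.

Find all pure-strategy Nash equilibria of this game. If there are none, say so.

(Moderate, Moderate, Passive); (Passive, Aggressive, Moderate); (Accommodate, Aggressive, Passive)

For each player, find the best response to each opponent profile; mutual best responses are the pure NE.
Incumbent against (Aggressive, Moderate): payoffs 4, 9, 7 → best response Passive.
Incumbent against (Aggressive, Passive): payoffs 5, 0, 8 → best response Accommodate.
Incumbent against (Moderate, Moderate): payoffs 3, 5, 1 → best response Passive.
Incumbent against (Moderate, Passive): payoffs 6, 3, 0 → best response Moderate.
Entrant against (Moderate, Moderate): payoffs 9, 0 → best response Aggressive.
Entrant against (Moderate, Passive): payoffs 0, 7 → best response Moderate.
Entrant against (Passive, Moderate): payoffs 6, 4 → best response Aggressive.
Entrant against (Passive, Passive): payoffs 9, 0 → best response Aggressive.
Entrant against (Accommodate, Moderate): payoffs 7, 6 → best response Aggressive.
Entrant against (Accommodate, Passive): payoffs 6, 4 → best response Aggressive.
Second Entrant against (Moderate, Aggressive): payoffs 8, 7 → best response Moderate.
Second Entrant against (Moderate, Moderate): payoffs 5, 8 → best response Passive.
Second Entrant against (Passive, Aggressive): payoffs 5, 2 → best response Moderate.
Second Entrant against (Passive, Moderate): payoffs 9, 5 → best response Moderate.
Second Entrant against (Accommodate, Aggressive): payoffs 6, 7 → best response Passive.
Second Entrant against (Accommodate, Moderate): payoffs 6, 5 → best response Moderate.
Mutual best responses: (Moderate, Moderate, Passive); (Passive, Aggressive, Moderate); (Accommodate, Aggressive, Passive).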